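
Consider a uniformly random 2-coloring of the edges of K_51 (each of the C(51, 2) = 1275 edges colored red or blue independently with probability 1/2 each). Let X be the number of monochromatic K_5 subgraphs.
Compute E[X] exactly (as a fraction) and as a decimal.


Let X = Σ_S X_S over the C(51, 5) = 2349060 subsets S of size 5, where X_S = 1 if the K_5 on S is monochromatic.
For a fixed S, the K_5 on S has C(5, 2) = 10 edges. P[all 10 edges red] = (1/2)^10, and likewise for blue, so P[monochromatic] = 2·(1/2)^10 = 2^{1 − 10} = 1/512.
By linearity of expectation: E[X] = C(51, 5) · 2^{1 − 10} = 2349060 · 1/512 = 587265/128.
Numerically: E[X] ≈ 4588.007812.

E[X] = C(51,5)·2^(1−C(5,2)) = 587265/128 ≈ 4588.007812.


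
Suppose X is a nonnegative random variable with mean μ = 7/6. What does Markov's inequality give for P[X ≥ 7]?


μ = E[X] = 7/6, a = 7.
Markov: P[X ≥ 7] ≤ μ/a = (7/6)/7 = 1/6.
Numerically: ≈ 0.166667.
(Since a = 7 > μ = 1.166667, the bound 1/6 is < 1 and informative.)

P[X ≥ 7] ≤ 1/6 ≈ 0.166667.


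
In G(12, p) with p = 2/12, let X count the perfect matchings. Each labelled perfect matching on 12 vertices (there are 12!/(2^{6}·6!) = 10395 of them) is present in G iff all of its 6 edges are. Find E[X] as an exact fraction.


K_12 has 12!/(2^{6}·6!) = 10395 labelled perfect matchings.
For each such perfect matching H, let X_H = 1 if all 6 edges of H are present in G. Then P[X_H = 1] = p^{6} = (1/6)^{6} = 1/46656.
By linearity: E[X] = Σ_H E[X_H] = 10395 · p^{6} = 10395 · 1/46656 = 385/1728.
Numerically: E[X] ≈ 0.2228.

E[X] = 10395 · (1/6)^{6} = 385/1728 ≈ 0.2228.


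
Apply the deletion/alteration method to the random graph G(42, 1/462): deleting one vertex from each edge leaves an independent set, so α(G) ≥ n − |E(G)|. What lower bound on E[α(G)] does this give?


E[|E(G)|] = C(42, 2)·p = 861 · (1/462) = 41/22.
E[α(G)] ≥ n − E[|E(G)|] = 42 − 41/22 = 883/22.
Numerically: ≈ 40.1364.
(This is only a lower bound; the true E[α(G)] may be larger.)

E[α(G)] ≥ 883/22 ≈ 40.1364.


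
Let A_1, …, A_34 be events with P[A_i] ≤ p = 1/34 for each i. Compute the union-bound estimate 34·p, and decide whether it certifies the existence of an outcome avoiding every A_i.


Union bound: P[∪_{i=1}^{34} A_i] ≤ Σ_i P[A_i] ≤ 34·p = 34·(1/34) = 1.
Numerically: 1 ≈ 1.000000.
Is 1 < 1? NO.
Since the bound 1 is ≥ 1, the union bound is uninformative here; it does NOT by itself certify existence.

34·p = 1 ≈ 1.000000; existence NOT certified by the union bound.


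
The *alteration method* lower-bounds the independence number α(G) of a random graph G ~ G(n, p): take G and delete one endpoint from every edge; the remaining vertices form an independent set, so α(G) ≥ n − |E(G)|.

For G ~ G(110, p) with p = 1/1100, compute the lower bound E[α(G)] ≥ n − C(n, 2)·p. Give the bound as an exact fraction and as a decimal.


E[|E(G)|] = C(110, 2)·p = 5995 · (1/1100) = 109/20.
E[α(G)] ≥ n − E[|E(G)|] = 110 − 109/20 = 2091/20.
Numerically: ≈ 104.550.
(This is only a lower bound; the true E[α(G)] may be larger.)

E[α(G)] ≥ 2091/20 ≈ 104.550.


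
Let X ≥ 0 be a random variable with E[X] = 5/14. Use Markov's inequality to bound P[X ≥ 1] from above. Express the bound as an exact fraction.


μ = E[X] = 5/14, a = 1.
Markov: P[X ≥ 1] ≤ μ/a = (5/14)/1 = 5/14.
Numerically: ≈ 0.357143.
(Since a = 1 > μ = 0.357143, the bound 5/14 is < 1 and informative.)

P[X ≥ 1] ≤ 5/14 ≈ 0.357143.


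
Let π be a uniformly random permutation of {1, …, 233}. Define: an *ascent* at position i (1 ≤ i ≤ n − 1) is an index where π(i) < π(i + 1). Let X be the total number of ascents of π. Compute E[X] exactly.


Write X = Σ X_I over i = 1, …, 232, with X_I the indicator of one ascent.
There are 232 indicators.
For each fixed i, the pair (π(i), π(i+1)) is a uniformly random ordered pair of distinct values from {1, …, 233}; by symmetry P[π(i) < π(i+1)] = 1/2.
By linearity: E[X] = 232 · (1/2) = (233 − 1) · (1/2) = 116 ≈ 116.000000.

E[X] = 116 = 116.000000.


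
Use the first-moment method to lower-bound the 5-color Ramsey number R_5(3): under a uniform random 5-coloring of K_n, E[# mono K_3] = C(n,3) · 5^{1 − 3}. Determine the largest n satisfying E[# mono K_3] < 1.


We need C(n, 3) · 5^{1 − 3} < 1, i.e. C(n, 3) < 5^{3 − 1} = 25.
Check values of n near the boundary:
  n = 3: C(3, 3) = 1; 1 < 25? YES
  n = 4: C(4, 3) = 4; 4 < 25? YES
  n = 5: C(5, 3) = 10; 10 < 25? YES
  n = 6: C(6, 3) = 20; 20 < 25? YES
  n = 7: C(7, 3) = 35; 35 < 25? NO
The largest n with C(n, 3) < 25 is n = 6 (where E[X] = 4/5 ≈ 0.8000). Hence R_5(3) > 6, i.e. R_5(3) ≥ 7.

Largest n = 6; hence R_5(3) > 6.


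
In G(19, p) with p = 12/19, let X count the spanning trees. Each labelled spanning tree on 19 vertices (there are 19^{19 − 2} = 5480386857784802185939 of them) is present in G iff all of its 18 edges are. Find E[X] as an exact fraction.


K_19 has 19^{19 − 2} = 5480386857784802185939 labelled spanning trees.
For each such spanning tree H, let X_H = 1 if all 18 edges of H are present in G. Then P[X_H = 1] = p^{18} = (12/19)^{18} = 26623333280885243904/104127350297911241532841.
Summing the indicators: E[X] = Σ_H E[X_H] = 5480386857784802185939 · p^{18} = 5480386857784802185939 · 26623333280885243904/104127350297911241532841 = 26623333280885243904/19.
Numerically: E[X] ≈ 1.4012e+18.

E[X] = 5480386857784802185939 · (12/19)^{18} = 26623333280885243904/19 ≈ 1.4012e+18.


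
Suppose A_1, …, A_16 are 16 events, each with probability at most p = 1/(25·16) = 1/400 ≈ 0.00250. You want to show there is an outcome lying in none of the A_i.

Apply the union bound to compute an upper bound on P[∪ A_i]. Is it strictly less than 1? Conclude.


Union bound: P[∪_{i=1}^{16} A_i] ≤ Σ_i P[A_i] ≤ 16·p = 16·(1/400) = 1/25.
Numerically: 1/25 ≈ 0.04000.
Is 1/25 < 1? YES.
Since P[∪ A_i] ≤ 1/25 < 1, the complement has P[∩ A_i^c] ≥ 1 − 1/25 = 24/25 > 0, so some outcome avoids every A_i.

16·p = 1/25 ≈ 0.04000; existence CERTIFIED by the union bound.


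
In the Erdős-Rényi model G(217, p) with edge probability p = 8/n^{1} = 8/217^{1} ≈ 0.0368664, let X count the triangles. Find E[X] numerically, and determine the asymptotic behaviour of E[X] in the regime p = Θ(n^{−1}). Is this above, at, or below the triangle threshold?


Number of potential triangles: C(217, 3) = 1679580.
Each occurs with probability p³ ≈ (0.0368664)³ ≈ 5.01061183e-05.
By linearity: E[X] = C(217, 3)·p³ ≈ 1679580 · 5.01061183e-05 ≈ 84.157234.
Here α = 1, so p = 8/n is exactly at the triangle threshold p ~ 1/n. Asymptotically E[X] → c³/6 = 8³/6 = 256/3 ≈ 85.333333, a bounded constant. In this regime the triangle count is asymptotically Poisson(c³/6).

E[X] ≈ 84.157234; in regime p = Θ(1/n^{1}) E[X] stays bounded (at the triangle threshold p ~ 1/n).


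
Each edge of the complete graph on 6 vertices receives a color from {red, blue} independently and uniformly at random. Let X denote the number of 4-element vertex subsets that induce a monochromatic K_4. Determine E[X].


Let X = Σ_S X_S over the C(6, 4) = 15 subsets S of size 4, where X_S = 1 if the K_4 on S is monochromatic.
For a fixed S, the K_4 on S has C(4, 2) = 6 edges. P[all 6 edges red] = (1/2)^6, and likewise for blue, so P[monochromatic] = 2·(1/2)^6 = 2^{1 − 6} = 1/32.
Summing: E[X] = C(6, 4) · 2^{1 − 6} = 15 · 1/32 = 15/32.
Numerically: E[X] ≈ 0.468750.

E[X] = C(6,4)·2^(1−C(4,2)) = 15/32 ≈ 0.468750.


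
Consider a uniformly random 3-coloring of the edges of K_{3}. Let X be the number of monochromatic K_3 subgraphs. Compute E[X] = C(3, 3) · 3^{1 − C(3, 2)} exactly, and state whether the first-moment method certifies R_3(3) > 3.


E[X] = C(3, 3) · 3^{1 − 3} = 1 · 3^{−2} = 1/9.
As a reduced fraction: E[X] = 1/9 ≈ 0.11111.
Is E[X] < 1? YES.
Since E[X] < 1, there exists a 3-coloring of K_{3} with no monochromatic K_3; hence R_3(3) > 3.

E[X] = 1/9 ≈ 0.11111; E[X] < 1, so R_3(3) > 3.


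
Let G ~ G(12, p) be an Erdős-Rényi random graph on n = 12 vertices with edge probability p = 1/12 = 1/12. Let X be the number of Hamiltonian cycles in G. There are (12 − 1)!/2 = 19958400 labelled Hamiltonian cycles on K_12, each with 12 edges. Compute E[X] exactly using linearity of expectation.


K_12 has (12 − 1)!/2 = 19958400 labelled Hamiltonian cycles.
For each such Hamiltonian cycle H, let X_H = 1 if all 12 edges of H are present in G. Then P[X_H = 1] = p^{12} = (1/12)^{12} = 1/8916100448256.
By linearity of expectation: E[X] = Σ_H E[X_H] = 19958400 · p^{12} = 19958400 · 1/8916100448256 = 1925/859963392.
Numerically: E[X] ≈ 2.24e-06.

E[X] = 19958400 · (1/12)^{12} = 1925/859963392 ≈ 2.24e-06.


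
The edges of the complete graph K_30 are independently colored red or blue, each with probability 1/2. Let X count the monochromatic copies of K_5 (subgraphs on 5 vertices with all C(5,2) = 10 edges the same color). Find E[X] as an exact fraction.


Let X = Σ_S X_S over the C(30, 5) = 142506 subsets S of size 5, where X_S = 1 if the K_5 on S is monochromatic.
For a fixed S, the K_5 on S has C(5, 2) = 10 edges. P[all 10 edges red] = (1/2)^10, and likewise for blue, so P[monochromatic] = 2·(1/2)^10 = 2^{1 − 10} = 1/512.
Summing: E[X] = C(30, 5) · 2^{1 − 10} = 142506 · 1/512 = 71253/256.
Numerically: E[X] ≈ 278.33203.

E[X] = C(30,5)·2^(1−C(5,2)) = 71253/256 ≈ 278.33203.


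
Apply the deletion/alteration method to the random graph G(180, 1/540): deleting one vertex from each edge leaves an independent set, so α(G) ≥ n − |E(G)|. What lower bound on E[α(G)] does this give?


E[|E(G)|] = C(180, 2)·p = 16110 · (1/540) = 179/6.
E[α(G)] ≥ n − E[|E(G)|] = 180 − 179/6 = 901/6.
Numerically: ≈ 150.167.
(This is only a lower bound; the true E[α(G)] may be larger.)

E[α(G)] ≥ 901/6 ≈ 150.167.


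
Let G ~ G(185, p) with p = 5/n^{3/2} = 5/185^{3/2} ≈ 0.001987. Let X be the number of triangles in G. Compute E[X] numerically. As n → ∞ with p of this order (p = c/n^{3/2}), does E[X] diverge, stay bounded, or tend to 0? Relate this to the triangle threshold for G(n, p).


Number of potential triangles: C(185, 3) = 1038220.
Each occurs with probability p³ ≈ (0.001987)³ ≈ 7.845800e-09.
By linearity: E[X] = C(185, 3)·p³ ≈ 1038220 · 7.845800e-09 ≈ 0.0081.
Since α = 3/2 > 1, p = c/n^{3/2} = o(1/n) is below the triangle threshold p ~ 1/n. Asymptotically E[X] ~ (c³/6)·n^{3(1−α)} = (5³/6)·n^{-1.5} → 0, so by Markov's inequality G has no triangles w.h.p.

E[X] ≈ 0.0081; in regime p = Θ(1/n^{3/2}) E[X] tends to 0 (below the triangle threshold p ~ 1/n).


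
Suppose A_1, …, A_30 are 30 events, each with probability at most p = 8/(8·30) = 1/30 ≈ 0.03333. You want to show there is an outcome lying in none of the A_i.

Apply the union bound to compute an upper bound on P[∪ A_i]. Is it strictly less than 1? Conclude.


Union bound: P[∪_{i=1}^{30} A_i] ≤ Σ_i P[A_i] ≤ 30·p = 30·(1/30) = 1.
Numerically: 1 ≈ 1.00000.
Is 1 < 1? NO.
Since the bound 1 is ≥ 1, the union bound is uninformative here; it does NOT by itself certify existence.

30·p = 1 ≈ 1.00000; existence NOT certified by the union bound.


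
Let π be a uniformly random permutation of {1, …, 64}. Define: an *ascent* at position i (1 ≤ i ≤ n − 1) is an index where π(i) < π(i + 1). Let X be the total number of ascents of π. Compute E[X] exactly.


Write X = Σ X_I over i = 1, …, 63, with X_I the indicator of one ascent.
There are 63 indicators.
For each fixed i, the pair (π(i), π(i+1)) is a uniformly random ordered pair of distinct values from {1, …, 64}; by symmetry P[π(i) < π(i+1)] = 1/2.
By linearity: E[X] = 63 · (1/2) = (64 − 1) · (1/2) = 63/2 ≈ 31.5000.

E[X] = 63/2 = 31.5000.


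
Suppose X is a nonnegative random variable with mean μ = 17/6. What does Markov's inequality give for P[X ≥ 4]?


μ = E[X] = 17/6, a = 4.
Markov: P[X ≥ 4] ≤ μ/a = (17/6)/4 = 17/24.
Numerically: ≈ 0.7083.
(Since a = 4 > μ = 2.8333, the bound 17/24 is < 1 and informative.)

P[X ≥ 4] ≤ 17/24 ≈ 0.7083.


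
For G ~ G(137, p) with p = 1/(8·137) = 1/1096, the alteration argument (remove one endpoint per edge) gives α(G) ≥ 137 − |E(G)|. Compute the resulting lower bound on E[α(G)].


E[|E(G)|] = C(137, 2)·p = 9316 · (1/1096) = 17/2.
E[α(G)] ≥ n − E[|E(G)|] = 137 − 17/2 = 257/2.
Numerically: ≈ 128.50000.
(This is only a lower bound; the true E[α(G)] may be larger.)

E[α(G)] ≥ 257/2 ≈ 128.50000.


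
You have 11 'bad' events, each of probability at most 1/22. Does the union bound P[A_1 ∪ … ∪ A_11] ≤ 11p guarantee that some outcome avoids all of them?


Union bound: P[∪_{i=1}^{11} A_i] ≤ Σ_i P[A_i] ≤ 11·p = 11·(1/22) = 1/2.
Numerically: 1/2 ≈ 0.5000.
Is 1/2 < 1? YES.
Since P[∪ A_i] ≤ 1/2 < 1, the complement has P[∩ A_i^c] ≥ 1 − 1/2 = 1/2 > 0, so some outcome avoids every A_i.

11·p = 1/2 ≈ 0.5000; existence CERTIFIED by the union bound.


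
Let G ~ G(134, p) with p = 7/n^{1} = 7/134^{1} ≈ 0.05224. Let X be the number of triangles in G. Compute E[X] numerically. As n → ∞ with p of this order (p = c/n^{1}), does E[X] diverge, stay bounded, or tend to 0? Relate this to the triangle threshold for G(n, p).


Number of potential triangles: C(134, 3) = 392084.
Each occurs with probability p³ ≈ (0.05224)³ ≈ 1.425541e-04.
By linearity: E[X] = C(134, 3)·p³ ≈ 392084 · 1.425541e-04 ≈ 55.8932.
Here α = 1, so p = 7/n is exactly at the triangle threshold p ~ 1/n. Asymptotically E[X] → c³/6 = 7³/6 = 343/6 ≈ 57.1667, a bounded constant. In this regime the triangle count is asymptotically Poisson(c³/6).

E[X] ≈ 55.8932; in regime p = Θ(1/n^{1}) E[X] stays bounded (at the triangle threshold p ~ 1/n).


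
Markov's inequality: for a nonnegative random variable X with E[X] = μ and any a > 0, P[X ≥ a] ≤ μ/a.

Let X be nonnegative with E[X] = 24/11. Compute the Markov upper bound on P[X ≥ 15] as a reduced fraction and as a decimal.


μ = E[X] = 24/11, a = 15.
Markov: P[X ≥ 15] ≤ μ/a = (24/11)/15 = 8/55.
Numerically: ≈ 0.145.
(Since a = 15 > μ = 2.182, the bound 8/55 is < 1 and informative.)

P[X ≥ 15] ≤ 8/55 ≈ 0.145.


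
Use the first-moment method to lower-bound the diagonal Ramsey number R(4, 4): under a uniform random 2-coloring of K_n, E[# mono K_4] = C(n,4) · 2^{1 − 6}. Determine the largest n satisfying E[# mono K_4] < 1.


We need C(n, 4) · 2^{1 − 6} < 1, i.e. C(n, 4) < 2^{6 − 1} = 32.
Check values of n near the boundary:
  n = 5: C(5, 4) = 5; 5 < 32? YES
  n = 6: C(6, 4) = 15; 15 < 32? YES
  n = 7: C(7, 4) = 35; 35 < 32? NO
The largest n with C(n, 4) < 32 is n = 6 (where E[X] = 15/32 ≈ 0.469). Hence R(4, 4) > 6, i.e. R(4, 4) ≥ 7.

Largest n = 6; hence R(4, 4) > 6.


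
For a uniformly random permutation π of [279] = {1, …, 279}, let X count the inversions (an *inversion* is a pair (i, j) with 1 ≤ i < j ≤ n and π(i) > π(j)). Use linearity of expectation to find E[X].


Write X = Σ X_I over the C(279, 2) = 38781 pairs i < j, with X_I the indicator of one inversion.
There are 38781 indicators.
For each fixed pair i < j, the values π(i) and π(j) are two distinct elements of {1, …, 279} in uniformly random order; by symmetry P[π(i) > π(j)] = 1/2.
By linearity: E[X] = 38781 · (1/2) = C(279, 2) · (1/2) = 38781/2 = 38781/2 ≈ 19390.500.

E[X] = 38781/2 = 19390.500.


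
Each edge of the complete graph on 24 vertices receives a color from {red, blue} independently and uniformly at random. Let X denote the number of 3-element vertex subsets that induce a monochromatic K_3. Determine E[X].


Let X = Σ_S X_S over the C(24, 3) = 2024 subsets S of size 3, where X_S = 1 if the K_3 on S is monochromatic.
For a fixed S, the K_3 on S has C(3, 2) = 3 edges. P[all 3 edges red] = (1/2)^3, and likewise for blue, so P[monochromatic] = 2·(1/2)^3 = 2^{1 − 3} = 1/4.
By linearity of expectation: E[X] = C(24, 3) · 2^{1 − 3} = 2024 · 1/4 = 506.
Numerically: E[X] ≈ 506.0000.

E[X] = C(24,3)·2^(1−C(3,2)) = 506 ≈ 506.0000.


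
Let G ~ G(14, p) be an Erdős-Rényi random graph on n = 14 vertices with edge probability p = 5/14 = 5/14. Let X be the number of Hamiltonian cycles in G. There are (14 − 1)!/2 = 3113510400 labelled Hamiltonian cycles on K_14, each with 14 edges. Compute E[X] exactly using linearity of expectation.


K_14 has (14 − 1)!/2 = 3113510400 labelled Hamiltonian cycles.
For each such Hamiltonian cycle H, let X_H = 1 if all 14 edges of H are present in G. Then P[X_H = 1] = p^{14} = (5/14)^{14} = 6103515625/11112006825558016.
By linearity: E[X] = Σ_H E[X_H] = 3113510400 · p^{14} = 3113510400 · 6103515625/11112006825558016 = 5302276611328125/3100448333024.
Numerically: E[X] ≈ 1710.

E[X] = 3113510400 · (5/14)^{14} = 5302276611328125/3100448333024 ≈ 1710.


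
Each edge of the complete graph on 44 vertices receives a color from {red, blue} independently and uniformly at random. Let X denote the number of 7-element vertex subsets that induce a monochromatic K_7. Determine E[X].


Let X = Σ_S X_S over the C(44, 7) = 38320568 subsets S of size 7, where X_S = 1 if the K_7 on S is monochromatic.
For a fixed S, the K_7 on S has C(7, 2) = 21 edges. P[all 21 edges red] = (1/2)^21, and likewise for blue, so P[monochromatic] = 2·(1/2)^21 = 2^{1 − 21} = 1/1048576.
Summing: E[X] = C(44, 7) · 2^{1 − 21} = 38320568 · 1/1048576 = 4790071/131072.
Numerically: E[X] ≈ 36.545.

E[X] = C(44,7)·2^(1−C(7,2)) = 4790071/131072 ≈ 36.545.


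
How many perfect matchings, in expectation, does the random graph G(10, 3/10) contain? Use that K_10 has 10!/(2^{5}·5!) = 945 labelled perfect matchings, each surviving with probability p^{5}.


K_10 has 10!/(2^{5}·5!) = 945 labelled perfect matchings.
For each such perfect matching H, let X_H = 1 if all 5 edges of H are present in G. Then P[X_H = 1] = p^{5} = (3/10)^{5} = 243/100000.
Summing the indicators: E[X] = Σ_H E[X_H] = 945 · p^{5} = 945 · 243/100000 = 45927/20000.
Numerically: E[X] ≈ 2.3.

E[X] = 945 · (3/10)^{5} = 45927/20000 ≈ 2.3.


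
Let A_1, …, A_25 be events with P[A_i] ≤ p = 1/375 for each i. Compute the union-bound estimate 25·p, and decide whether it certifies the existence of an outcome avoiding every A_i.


Union bound: P[∪_{i=1}^{25} A_i] ≤ Σ_i P[A_i] ≤ 25·p = 25·(1/375) = 1/15.
Numerically: 1/15 ≈ 0.0666667.
Is 1/15 < 1? YES.
Since P[∪ A_i] ≤ 1/15 < 1, the complement has P[∩ A_i^c] ≥ 1 − 1/15 = 14/15 > 0, so some outcome avoids every A_i.

25·p = 1/15 ≈ 0.0666667; existence CERTIFIED by the union bound.


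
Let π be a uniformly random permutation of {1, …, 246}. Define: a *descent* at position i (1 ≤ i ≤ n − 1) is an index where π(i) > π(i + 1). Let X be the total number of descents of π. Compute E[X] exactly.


Write X = Σ X_I over i = 1, …, 245, with X_I the indicator of one descent.
There are 245 indicators.
For each fixed i, the pair (π(i), π(i+1)) is a uniformly random ordered pair of distinct values from {1, …, 246}; by symmetry P[π(i) > π(i+1)] = 1/2.
By linearity: E[X] = 245 · (1/2) = (246 − 1) · (1/2) = 245/2 ≈ 122.500.

E[X] = 245/2 = 122.500.


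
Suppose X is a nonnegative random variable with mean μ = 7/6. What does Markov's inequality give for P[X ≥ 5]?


μ = E[X] = 7/6, a = 5.
Markov: P[X ≥ 5] ≤ μ/a = (7/6)/5 = 7/30.
Numerically: ≈ 0.233.
(Since a = 5 > μ = 1.167, the bound 7/30 is < 1 and informative.)

P[X ≥ 5] ≤ 7/30 ≈ 0.233.


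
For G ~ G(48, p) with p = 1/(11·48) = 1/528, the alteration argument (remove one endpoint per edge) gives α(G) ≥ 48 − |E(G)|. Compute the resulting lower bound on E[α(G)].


E[|E(G)|] = C(48, 2)·p = 1128 · (1/528) = 47/22.
E[α(G)] ≥ n − E[|E(G)|] = 48 − 47/22 = 1009/22.
Numerically: ≈ 45.8636.
(This is only a lower bound; the true E[α(G)] may be larger.)

E[α(G)] ≥ 1009/22 ≈ 45.8636.


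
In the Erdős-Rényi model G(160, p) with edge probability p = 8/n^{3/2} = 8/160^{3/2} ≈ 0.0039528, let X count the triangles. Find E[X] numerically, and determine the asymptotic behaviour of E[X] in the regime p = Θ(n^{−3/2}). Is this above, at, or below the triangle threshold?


Number of potential triangles: C(160, 3) = 669920.
Each occurs with probability p³ ≈ (0.0039528)³ ≈ 6.1763236e-08.
By linearity: E[X] = C(160, 3)·p³ ≈ 669920 · 6.1763236e-08 ≈ 0.04138.
Since α = 3/2 > 1, p = c/n^{3/2} = o(1/n) is below the triangle threshold p ~ 1/n. Asymptotically E[X] ~ (c³/6)·n^{3(1−α)} = (8³/6)·n^{-1.5} → 0, so by Markov's inequality G has no triangles w.h.p.

E[X] ≈ 0.04138; in regime p = Θ(1/n^{3/2}) E[X] tends to 0 (below the triangle threshold p ~ 1/n).


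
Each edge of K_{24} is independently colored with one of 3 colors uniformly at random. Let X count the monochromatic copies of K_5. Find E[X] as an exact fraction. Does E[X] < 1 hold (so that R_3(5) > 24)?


E[X] = C(24, 5) · 3^{1 − 10} = 42504 · 3^{−9} = 42504/19683.
As a reduced fraction: E[X] = 14168/6561 ≈ 2.159.
Is E[X] < 1? NO.
Since E[X] ≥ 1, the first-moment bound is inconclusive at n = 24; it does NOT by itself certify R_3(5) > 24.

E[X] = 14168/6561 ≈ 2.159; E[X] ≥ 1; first-moment method inconclusive here.


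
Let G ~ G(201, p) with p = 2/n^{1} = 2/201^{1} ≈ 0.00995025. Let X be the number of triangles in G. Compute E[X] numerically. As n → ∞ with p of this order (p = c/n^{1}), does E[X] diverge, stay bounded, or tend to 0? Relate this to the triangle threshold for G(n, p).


Number of potential triangles: C(201, 3) = 1333300.
Each occurs with probability p³ ≈ (0.00995025)³ ≈ 9.85148759e-07.
By linearity: E[X] = C(201, 3)·p³ ≈ 1333300 · 9.85148759e-07 ≈ 1.313499.
Here α = 1, so p = 2/n is exactly at the triangle threshold p ~ 1/n. Asymptotically E[X] → c³/6 = 2³/6 = 4/3 ≈ 1.333333, a bounded constant. In this regime the triangle count is asymptotically Poisson(c³/6).

E[X] ≈ 1.313499; in regime p = Θ(1/n^{1}) E[X] stays bounded (at the triangle threshold p ~ 1/n).


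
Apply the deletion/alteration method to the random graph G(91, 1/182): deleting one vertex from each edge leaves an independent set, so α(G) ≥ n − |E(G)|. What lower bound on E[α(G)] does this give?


E[|E(G)|] = C(91, 2)·p = 4095 · (1/182) = 45/2.
E[α(G)] ≥ n − E[|E(G)|] = 91 − 45/2 = 137/2.
Numerically: ≈ 68.500.
(This is only a lower bound; the true E[α(G)] may be larger.)

E[α(G)] ≥ 137/2 ≈ 68.500.


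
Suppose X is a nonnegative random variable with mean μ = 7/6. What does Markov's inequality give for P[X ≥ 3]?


μ = E[X] = 7/6, a = 3.
Markov: P[X ≥ 3] ≤ μ/a = (7/6)/3 = 7/18.
Numerically: ≈ 0.388889.
(Since a = 3 > μ = 1.166667, the bound 7/18 is < 1 and informative.)

P[X ≥ 3] ≤ 7/18 ≈ 0.388889.


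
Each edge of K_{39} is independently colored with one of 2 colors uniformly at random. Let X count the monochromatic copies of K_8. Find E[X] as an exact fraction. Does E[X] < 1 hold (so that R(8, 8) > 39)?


E[X] = C(39, 8) · 2^{1 − 28} = 61523748 · 2^{−27} = 61523748/134217728.
As a reduced fraction: E[X] = 15380937/33554432 ≈ 0.458.
Is E[X] < 1? YES.
Since E[X] < 1, there exists a 2-coloring of K_{39} with no monochromatic K_8; hence R(8, 8) > 39.

E[X] = 15380937/33554432 ≈ 0.458; E[X] < 1, so R(8, 8) > 39.


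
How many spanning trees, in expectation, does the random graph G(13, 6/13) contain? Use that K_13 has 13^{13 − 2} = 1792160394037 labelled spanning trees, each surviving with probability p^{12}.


K_13 has 13^{13 − 2} = 1792160394037 labelled spanning trees.
For each such spanning tree H, let X_H = 1 if all 12 edges of H are present in G. Then P[X_H = 1] = p^{12} = (6/13)^{12} = 2176782336/23298085122481.
By linearity of expectation: E[X] = Σ_H E[X_H] = 1792160394037 · p^{12} = 1792160394037 · 2176782336/23298085122481 = 2176782336/13.
Numerically: E[X] ≈ 1.67445e+08.

E[X] = 1792160394037 · (6/13)^{12} = 2176782336/13 ≈ 1.67445e+08.


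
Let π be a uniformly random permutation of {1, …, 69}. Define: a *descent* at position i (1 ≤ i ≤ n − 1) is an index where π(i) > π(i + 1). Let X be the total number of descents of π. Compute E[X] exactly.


Write X = Σ X_I over i = 1, …, 68, with X_I the indicator of one descent.
There are 68 indicators.
For each fixed i, the pair (π(i), π(i+1)) is a uniformly random ordered pair of distinct values from {1, …, 69}; by symmetry P[π(i) > π(i+1)] = 1/2.
By linearity: E[X] = 68 · (1/2) = (69 − 1) · (1/2) = 34 ≈ 34.00000.

E[X] = 34 = 34.00000.


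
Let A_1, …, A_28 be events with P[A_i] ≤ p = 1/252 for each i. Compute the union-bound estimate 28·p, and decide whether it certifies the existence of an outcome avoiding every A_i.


Union bound: P[∪_{i=1}^{28} A_i] ≤ Σ_i P[A_i] ≤ 28·p = 28·(1/252) = 1/9.
Numerically: 1/9 ≈ 0.11111.
Is 1/9 < 1? YES.
Since P[∪ A_i] ≤ 1/9 < 1, the complement has P[∩ A_i^c] ≥ 1 − 1/9 = 8/9 > 0, so some outcome avoids every A_i.

28·p = 1/9 ≈ 0.11111; existence CERTIFIED by the union bound.


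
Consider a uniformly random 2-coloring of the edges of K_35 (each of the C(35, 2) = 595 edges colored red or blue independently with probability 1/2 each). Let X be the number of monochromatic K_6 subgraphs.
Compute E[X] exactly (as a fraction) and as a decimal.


Let X = Σ_S X_S over the C(35, 6) = 1623160 subsets S of size 6, where X_S = 1 if the K_6 on S is monochromatic.
For a fixed S, the K_6 on S has C(6, 2) = 15 edges. P[all 15 edges red] = (1/2)^15, and likewise for blue, so P[monochromatic] = 2·(1/2)^15 = 2^{1 − 15} = 1/16384.
By linearity: E[X] = C(35, 6) · 2^{1 − 15} = 1623160 · 1/16384 = 202895/2048.
Numerically: E[X] ≈ 99.069824.

E[X] = C(35,6)·2^(1−C(6,2)) = 202895/2048 ≈ 99.069824.


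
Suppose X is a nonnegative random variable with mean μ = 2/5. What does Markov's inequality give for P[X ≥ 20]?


μ = E[X] = 2/5, a = 20.
Markov: P[X ≥ 20] ≤ μ/a = (2/5)/20 = 1/50.
Numerically: ≈ 0.0200.
(Since a = 20 > μ = 0.4000, the bound 1/50 is < 1 and informative.)

P[X ≥ 20] ≤ 1/50 ≈ 0.0200.


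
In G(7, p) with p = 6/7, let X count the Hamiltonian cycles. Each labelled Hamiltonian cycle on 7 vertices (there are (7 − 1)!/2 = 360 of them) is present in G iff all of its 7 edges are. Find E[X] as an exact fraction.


K_7 has (7 − 1)!/2 = 360 labelled Hamiltonian cycles.
For each such Hamiltonian cycle H, let X_H = 1 if all 7 edges of H are present in G. Then P[X_H = 1] = p^{7} = (6/7)^{7} = 279936/823543.
Summing the indicators: E[X] = Σ_H E[X_H] = 360 · p^{7} = 360 · 279936/823543 = 100776960/823543.
Numerically: E[X] ≈ 122.37.

E[X] = 360 · (6/7)^{7} = 100776960/823543 ≈ 122.37.


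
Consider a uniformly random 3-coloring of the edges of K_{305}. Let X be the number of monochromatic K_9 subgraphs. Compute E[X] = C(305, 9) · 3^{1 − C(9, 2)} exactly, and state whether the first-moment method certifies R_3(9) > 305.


E[X] = C(305, 9) · 3^{1 − 36} = 55871664980896050 · 3^{−35} = 55871664980896050/50031545098999707.
As a reduced fraction: E[X] = 18623888326965350/16677181699666569 ≈ 1.117.
Is E[X] < 1? NO.
Since E[X] ≥ 1, the first-moment bound is inconclusive at n = 305; it does NOT by itself certify R_3(9) > 305.

E[X] = 18623888326965350/16677181699666569 ≈ 1.117; E[X] ≥ 1; first-moment method inconclusive here.


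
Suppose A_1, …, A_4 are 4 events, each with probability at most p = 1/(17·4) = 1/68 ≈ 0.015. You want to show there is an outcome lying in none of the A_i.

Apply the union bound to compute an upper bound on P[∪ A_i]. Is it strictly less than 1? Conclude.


Union bound: P[∪_{i=1}^{4} A_i] ≤ Σ_i P[A_i] ≤ 4·p = 4·(1/68) = 1/17.
Numerically: 1/17 ≈ 0.059.
Is 1/17 < 1? YES.
Since P[∪ A_i] ≤ 1/17 < 1, the complement has P[∩ A_i^c] ≥ 1 − 1/17 = 16/17 > 0, so some outcome avoids every A_i.

4·p = 1/17 ≈ 0.059; existence CERTIFIED by the union bound.


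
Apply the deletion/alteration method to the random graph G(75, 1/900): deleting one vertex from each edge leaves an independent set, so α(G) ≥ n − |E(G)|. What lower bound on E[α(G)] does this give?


E[|E(G)|] = C(75, 2)·p = 2775 · (1/900) = 37/12.
E[α(G)] ≥ n − E[|E(G)|] = 75 − 37/12 = 863/12.
Numerically: ≈ 71.9167.
(This is only a lower bound; the true E[α(G)] may be larger.)

E[α(G)] ≥ 863/12 ≈ 71.9167.


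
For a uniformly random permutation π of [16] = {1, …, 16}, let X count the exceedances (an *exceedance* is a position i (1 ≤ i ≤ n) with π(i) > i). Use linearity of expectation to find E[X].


Write X = Σ_{i=1}^{16} X_i, where X_i = 1_{π(i) > i}.
For each fixed i, π(i) is uniform over {1, …, 16} (marginal of a uniform permutation), so P[π(i) > i] = (n − i)/n. Summing: Σ_{i=1}^{16} (n − i)/n = (0 + 1 + … + 15)/16 = 16(16 − 1)/(2·16) = (16 − 1)/2.
Hence E[X] = Σ_{i=1}^{16} (16 − i)/16 = 15/2 ≈ 7.500000.

E[X] = 15/2 = 7.500000.


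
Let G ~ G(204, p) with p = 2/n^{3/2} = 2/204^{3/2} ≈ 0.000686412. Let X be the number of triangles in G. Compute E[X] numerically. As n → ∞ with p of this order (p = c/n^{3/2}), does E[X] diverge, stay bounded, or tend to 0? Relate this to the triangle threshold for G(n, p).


Number of potential triangles: C(204, 3) = 1394204.
Each occurs with probability p³ ≈ (0.000686412)³ ≈ 3.23410588e-10.
By linearity: E[X] = C(204, 3)·p³ ≈ 1394204 · 3.23410588e-10 ≈ 0.000451.
Since α = 3/2 > 1, p = c/n^{3/2} = o(1/n) is below the triangle threshold p ~ 1/n. Asymptotically E[X] ~ (c³/6)·n^{3(1−α)} = (2³/6)·n^{-1.5} → 0, so by Markov's inequality G has no triangles w.h.p.

E[X] ≈ 0.000451; in regime p = Θ(1/n^{3/2}) E[X] tends to 0 (below the triangle threshold p ~ 1/n).


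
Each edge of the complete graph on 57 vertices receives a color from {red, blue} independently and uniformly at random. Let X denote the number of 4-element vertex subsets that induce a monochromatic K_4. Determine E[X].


Let X = Σ_S X_S over the C(57, 4) = 395010 subsets S of size 4, where X_S = 1 if the K_4 on S is monochromatic.
For a fixed S, the K_4 on S has C(4, 2) = 6 edges. P[all 6 edges red] = (1/2)^6, and likewise for blue, so P[monochromatic] = 2·(1/2)^6 = 2^{1 − 6} = 1/32.
By linearity: E[X] = C(57, 4) · 2^{1 − 6} = 395010 · 1/32 = 197505/16.
Numerically: E[X] ≈ 12344.0625.

E[X] = C(57,4)·2^(1−C(4,2)) = 197505/16 ≈ 12344.0625.


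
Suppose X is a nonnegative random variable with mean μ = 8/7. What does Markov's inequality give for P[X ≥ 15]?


μ = E[X] = 8/7, a = 15.
Markov: P[X ≥ 15] ≤ μ/a = (8/7)/15 = 8/105.
Numerically: ≈ 0.076.
(Since a = 15 > μ = 1.143, the bound 8/105 is < 1 and informative.)

P[X ≥ 15] ≤ 8/105 ≈ 0.076.


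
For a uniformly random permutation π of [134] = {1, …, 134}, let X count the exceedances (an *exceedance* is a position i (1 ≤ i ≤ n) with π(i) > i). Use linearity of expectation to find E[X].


Write X = Σ_{i=1}^{134} X_i, where X_i = 1_{π(i) > i}.
For each fixed i, π(i) is uniform over {1, …, 134} (marginal of a uniform permutation), so P[π(i) > i] = (n − i)/n. Summing: Σ_{i=1}^{134} (n − i)/n = (0 + 1 + … + 133)/134 = 134(134 − 1)/(2·134) = (134 − 1)/2.
Hence E[X] = Σ_{i=1}^{134} (134 − i)/134 = 133/2 ≈ 66.500000.

E[X] = 133/2 = 66.500000.


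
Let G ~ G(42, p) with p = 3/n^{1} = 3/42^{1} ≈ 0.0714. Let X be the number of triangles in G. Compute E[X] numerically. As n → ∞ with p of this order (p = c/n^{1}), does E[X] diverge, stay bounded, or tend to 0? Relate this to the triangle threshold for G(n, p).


Number of potential triangles: C(42, 3) = 11480.
Each occurs with probability p³ ≈ (0.0714)³ ≈ 3.64431e-04.
By linearity: E[X] = C(42, 3)·p³ ≈ 11480 · 3.64431e-04 ≈ 4.184.
Here α = 1, so p = 3/n is exactly at the triangle threshold p ~ 1/n. Asymptotically E[X] → c³/6 = 3³/6 = 9/2 ≈ 4.500, a bounded constant. In this regime the triangle count is asymptotically Poisson(c³/6).

E[X] ≈ 4.184; in regime p = Θ(1/n^{1}) E[X] stays bounded (at the triangle threshold p ~ 1/n).


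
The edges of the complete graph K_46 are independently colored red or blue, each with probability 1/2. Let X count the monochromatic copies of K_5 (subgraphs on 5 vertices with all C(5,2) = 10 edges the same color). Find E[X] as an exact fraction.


Let X = Σ_S X_S over the C(46, 5) = 1370754 subsets S of size 5, where X_S = 1 if the K_5 on S is monochromatic.
For a fixed S, the K_5 on S has C(5, 2) = 10 edges. P[all 10 edges red] = (1/2)^10, and likewise for blue, so P[monochromatic] = 2·(1/2)^10 = 2^{1 − 10} = 1/512.
By linearity of expectation: E[X] = C(46, 5) · 2^{1 − 10} = 1370754 · 1/512 = 685377/256.
Numerically: E[X] ≈ 2677.2539.

E[X] = C(46,5)·2^(1−C(5,2)) = 685377/256 ≈ 2677.2539.


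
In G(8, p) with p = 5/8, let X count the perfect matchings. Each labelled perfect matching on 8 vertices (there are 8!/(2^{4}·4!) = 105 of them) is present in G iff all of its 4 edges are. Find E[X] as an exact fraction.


K_8 has 8!/(2^{4}·4!) = 105 labelled perfect matchings.
For each such perfect matching H, let X_H = 1 if all 4 edges of H are present in G. Then P[X_H = 1] = p^{4} = (5/8)^{4} = 625/4096.
Summing the indicators: E[X] = Σ_H E[X_H] = 105 · p^{4} = 105 · 625/4096 = 65625/4096.
Numerically: E[X] ≈ 16.0217.

E[X] = 105 · (5/8)^{4} = 65625/4096 ≈ 16.0217.


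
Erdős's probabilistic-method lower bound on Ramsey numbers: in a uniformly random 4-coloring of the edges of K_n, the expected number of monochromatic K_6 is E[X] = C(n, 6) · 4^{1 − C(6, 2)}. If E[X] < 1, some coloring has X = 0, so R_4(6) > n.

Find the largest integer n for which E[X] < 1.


We need C(n, 6) · 4^{1 − 15} < 1, i.e. C(n, 6) < 4^{15 − 1} = 268435456.
Check values of n near the boundary:
  n = 73: C(73, 6) = 170230452; 170230452 < 268435456? YES
  n = 74: C(74, 6) = 185250786; 185250786 < 268435456? YES
  n = 75: C(75, 6) = 201359550; 201359550 < 268435456? YES
  n = 76: C(76, 6) = 218618940; 218618940 < 268435456? YES
  n = 77: C(77, 6) = 237093780; 237093780 < 268435456? YES
  n = 78: C(78, 6) = 256851595; 256851595 < 268435456? YES
  n = 79: C(79, 6) = 277962685; 277962685 < 268435456? NO
  n = 80: C(80, 6) = 300500200; 300500200 < 268435456? NO
  n = 81: C(81, 6) = 324540216; 324540216 < 268435456? NO
The largest n with C(n, 6) < 268435456 is n = 78 (where E[X] = 256851595/268435456 ≈ 0.956847). Hence R_4(6) > 78, i.e. R_4(6) ≥ 79.

Largest n = 78; hence R_4(6) > 78.


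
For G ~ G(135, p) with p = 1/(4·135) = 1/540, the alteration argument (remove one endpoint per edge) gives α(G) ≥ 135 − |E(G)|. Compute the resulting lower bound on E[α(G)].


E[|E(G)|] = C(135, 2)·p = 9045 · (1/540) = 67/4.
E[α(G)] ≥ n − E[|E(G)|] = 135 − 67/4 = 473/4.
Numerically: ≈ 118.2500.
(This is only a lower bound; the true E[α(G)] may be larger.)

E[α(G)] ≥ 473/4 ≈ 118.2500.


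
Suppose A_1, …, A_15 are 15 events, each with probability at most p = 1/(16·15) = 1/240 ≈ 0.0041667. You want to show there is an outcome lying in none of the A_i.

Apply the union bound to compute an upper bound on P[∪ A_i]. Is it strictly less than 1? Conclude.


Union bound: P[∪_{i=1}^{15} A_i] ≤ Σ_i P[A_i] ≤ 15·p = 15·(1/240) = 1/16.
Numerically: 1/16 ≈ 0.0625000.
Is 1/16 < 1? YES.
Since P[∪ A_i] ≤ 1/16 < 1, the complement has P[∩ A_i^c] ≥ 1 − 1/16 = 15/16 > 0, so some outcome avoids every A_i.

15·p = 1/16 ≈ 0.0625000; existence CERTIFIED by the union bound.


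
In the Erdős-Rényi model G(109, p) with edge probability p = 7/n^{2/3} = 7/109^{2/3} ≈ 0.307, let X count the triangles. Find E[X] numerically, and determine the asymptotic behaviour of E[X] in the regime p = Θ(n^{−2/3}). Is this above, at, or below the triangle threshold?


Number of potential triangles: C(109, 3) = 209934.
Each occurs with probability p³ ≈ (0.307)³ ≈ 2.88696e-02.
By linearity: E[X] = C(109, 3)·p³ ≈ 209934 · 2.88696e-02 ≈ 6060.716.
Since α = 2/3 < 1, p = c/n^{2/3} ≫ 1/n is above the triangle threshold p ~ 1/n. Asymptotically E[X] ~ (c³/6)·n^{3(1−α)} = (7³/6)·n^{1} → ∞; triangles are abundant w.h.p.

E[X] ≈ 6060.716; in regime p = Θ(1/n^{2/3}) E[X] diverges (above the triangle threshold p ~ 1/n).


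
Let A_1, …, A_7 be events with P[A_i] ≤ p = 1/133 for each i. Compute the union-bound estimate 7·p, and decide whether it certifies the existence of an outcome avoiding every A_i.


Union bound: P[∪_{i=1}^{7} A_i] ≤ Σ_i P[A_i] ≤ 7·p = 7·(1/133) = 1/19.
Numerically: 1/19 ≈ 0.0526316.
Is 1/19 < 1? YES.
Since P[∪ A_i] ≤ 1/19 < 1, the complement has P[∩ A_i^c] ≥ 1 − 1/19 = 18/19 > 0, so some outcome avoids every A_i.

7·p = 1/19 ≈ 0.0526316; existence CERTIFIED by the union bound.


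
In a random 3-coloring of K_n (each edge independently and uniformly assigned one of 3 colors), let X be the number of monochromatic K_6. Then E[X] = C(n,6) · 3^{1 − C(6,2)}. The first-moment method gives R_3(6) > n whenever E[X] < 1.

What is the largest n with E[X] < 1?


We need C(n, 6) · 3^{1 − 15} < 1, i.e. C(n, 6) < 3^{15 − 1} = 4782969.
Check values of n near the boundary:
  n = 36: C(36, 6) = 1947792; 1947792 < 4782969? YES
  n = 37: C(37, 6) = 2324784; 2324784 < 4782969? YES
  n = 38: C(38, 6) = 2760681; 2760681 < 4782969? YES
  n = 39: C(39, 6) = 3262623; 3262623 < 4782969? YES
  n = 40: C(40, 6) = 3838380; 3838380 < 4782969? YES
  n = 41: C(41, 6) = 4496388; 4496388 < 4782969? YES
  n = 42: C(42, 6) = 5245786; 5245786 < 4782969? NO
  n = 43: C(43, 6) = 6096454; 6096454 < 4782969? NO
  n = 44: C(44, 6) = 7059052; 7059052 < 4782969? NO
The largest n with C(n, 6) < 4782969 is n = 41 (where E[X] = 1498796/1594323 ≈ 0.94008). Hence R_3(6) > 41, i.e. R_3(6) ≥ 42.

Largest n = 41; hence R_3(6) > 41.


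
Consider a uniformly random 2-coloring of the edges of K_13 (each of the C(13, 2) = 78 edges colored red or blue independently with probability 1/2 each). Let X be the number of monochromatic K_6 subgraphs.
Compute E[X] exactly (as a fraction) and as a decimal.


Let X = Σ_S X_S over the C(13, 6) = 1716 subsets S of size 6, where X_S = 1 if the K_6 on S is monochromatic.
For a fixed S, the K_6 on S has C(6, 2) = 15 edges. P[all 15 edges red] = (1/2)^15, and likewise for blue, so P[monochromatic] = 2·(1/2)^15 = 2^{1 − 15} = 1/16384.
By linearity of expectation: E[X] = C(13, 6) · 2^{1 − 15} = 1716 · 1/16384 = 429/4096.
Numerically: E[X] ≈ 0.105.

E[X] = C(13,6)·2^(1−C(6,2)) = 429/4096 ≈ 0.105.


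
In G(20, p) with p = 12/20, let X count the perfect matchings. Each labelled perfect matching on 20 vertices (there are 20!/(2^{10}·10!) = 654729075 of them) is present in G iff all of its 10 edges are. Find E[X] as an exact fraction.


K_20 has 20!/(2^{10}·10!) = 654729075 labelled perfect matchings.
For each such perfect matching H, let X_H = 1 if all 10 edges of H are present in G. Then P[X_H = 1] = p^{10} = (3/5)^{10} = 59049/9765625.
Summing the indicators: E[X] = Σ_H E[X_H] = 654729075 · p^{10} = 654729075 · 59049/9765625 = 1546443885987/390625.
Numerically: E[X] ≈ 3.96e+06.

E[X] = 654729075 · (3/5)^{10} = 1546443885987/390625 ≈ 3.96e+06.


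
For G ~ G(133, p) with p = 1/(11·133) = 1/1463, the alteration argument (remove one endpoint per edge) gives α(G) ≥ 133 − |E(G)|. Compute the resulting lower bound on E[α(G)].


E[|E(G)|] = C(133, 2)·p = 8778 · (1/1463) = 6.
E[α(G)] ≥ n − E[|E(G)|] = 133 − 6 = 127.
Numerically: ≈ 127.00000.
(This is only a lower bound; the true E[α(G)] may be larger.)

E[α(G)] ≥ 127 ≈ 127.00000.


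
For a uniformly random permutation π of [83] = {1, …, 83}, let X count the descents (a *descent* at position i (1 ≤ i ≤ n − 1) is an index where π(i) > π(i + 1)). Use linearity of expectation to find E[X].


Write X = Σ X_I over i = 1, …, 82, with X_I the indicator of one descent.
There are 82 indicators.
For each fixed i, the pair (π(i), π(i+1)) is a uniformly random ordered pair of distinct values from {1, …, 83}; by symmetry P[π(i) > π(i+1)] = 1/2.
By linearity: E[X] = 82 · (1/2) = (83 − 1) · (1/2) = 41 ≈ 41.00000.

E[X] = 41 = 41.00000.
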